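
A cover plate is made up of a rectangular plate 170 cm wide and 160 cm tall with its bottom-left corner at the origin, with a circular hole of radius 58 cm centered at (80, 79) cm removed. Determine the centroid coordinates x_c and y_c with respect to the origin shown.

plate: A = 170 × 160 = 27200.00, centroid at (85.00, 80.00).
hole: A = −π·58² = -10568.32, centroid at (80.00, 79.00).
ΣA = 16631.68 cm²
ΣAx_c = (27200.00)(85.00) + (-10568.32)(80.00) = 1466534.59 cm³
ΣAy_c = (27200.00)(80.00) + (-10568.32)(79.00) = 1341102.90 cm³
x_c = 1466534.59 / 16631.68 = 88.18 cm
y_c = 1341102.90 / 16631.68 = 80.64 cm

x_c = 88.18 cm, y_c = 80.64 cm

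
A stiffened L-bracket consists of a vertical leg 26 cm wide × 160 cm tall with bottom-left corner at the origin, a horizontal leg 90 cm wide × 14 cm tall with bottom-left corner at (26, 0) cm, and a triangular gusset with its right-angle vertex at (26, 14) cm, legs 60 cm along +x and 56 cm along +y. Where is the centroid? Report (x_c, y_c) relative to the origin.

x_c = 31.10 cm, y_c = 55.85 cm

Part | A | x̄ᵢ | ȳᵢ | A·x̄ᵢ | A·ȳᵢ
vertical leg | 4160.00 | 13.00 | 80.00 | 54080.00 | 332800.00
horizontal leg | 1260.00 | 71.00 | 7.00 | 89460.00 | 8820.00
gusset | 1680.00 | 46.00 | 32.67 | 77280.00 | 54880.00
Σ | 7100.00 |  |  | 220820.00 | 396500.00
x_c = 220820.00 / 7100.00 = 31.10 cm
y_c = 396500.00 / 7100.00 = 55.85 cm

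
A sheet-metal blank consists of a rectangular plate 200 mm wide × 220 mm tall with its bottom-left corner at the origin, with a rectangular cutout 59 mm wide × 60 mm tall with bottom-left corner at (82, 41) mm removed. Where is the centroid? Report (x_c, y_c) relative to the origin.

x_c = 98.99 mm, y_c = 113.41 mm

Part | A | x̄ᵢ | ȳᵢ | A·x̄ᵢ | A·ȳᵢ
plate | 44000.00 | 100.00 | 110.00 | 4400000.00 | 4840000.00
hole | -3540.00 | 111.50 | 71.00 | -394710.00 | -251340.00
Σ | 40460.00 |  |  | 4005290.00 | 4588660.00
x_c = 4005290.00 / 40460.00 = 98.99 mm
y_c = 4588660.00 / 40460.00 = 113.41 mm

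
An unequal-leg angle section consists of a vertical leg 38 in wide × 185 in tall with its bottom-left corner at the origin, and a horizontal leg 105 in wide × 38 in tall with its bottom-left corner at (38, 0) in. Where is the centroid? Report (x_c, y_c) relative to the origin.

x_c = 44.89 in, y_c = 65.89 in

vertical leg: A = 38 × 185 = 7030.00, centroid at (19.00, 92.50).
horizontal leg: A = 105 × 38 = 3990.00, centroid at (90.50, 19.00).
ΣA = 11020.00 in²
ΣAx_c = (7030.00)(19.00) + (3990.00)(90.50) = 494665.00 in³
ΣAy_c = (7030.00)(92.50) + (3990.00)(19.00) = 726085.00 in³
x_c = 494665.00 / 11020.00 = 44.89 in
y_c = 726085.00 / 11020.00 = 65.89 in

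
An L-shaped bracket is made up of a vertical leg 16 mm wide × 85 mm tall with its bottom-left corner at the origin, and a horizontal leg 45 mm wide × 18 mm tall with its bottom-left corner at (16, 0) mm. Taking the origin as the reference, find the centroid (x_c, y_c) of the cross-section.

x_c = 19.38 mm, y_c = 30.00 mm

vertical leg: A = 16 × 85 = 1360.00, centroid at (8.00, 42.50).
horizontal leg: A = 45 × 18 = 810.00, centroid at (38.50, 9.00).
ΣA = 2170.00 mm², ΣAx_c = 42065.00 mm³, ΣAy_c = 65090.00 mm³.
x_c = 42065.00/2170.00 = 19.38 mm; y_c = 65090.00/2170.00 = 30.00 mm.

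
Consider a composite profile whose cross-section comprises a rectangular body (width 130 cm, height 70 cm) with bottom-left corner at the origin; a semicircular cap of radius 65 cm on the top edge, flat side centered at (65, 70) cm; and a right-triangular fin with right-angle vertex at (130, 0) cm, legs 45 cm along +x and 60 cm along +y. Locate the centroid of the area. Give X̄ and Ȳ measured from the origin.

Part | A | x̄ᵢ | ȳᵢ | A·x̄ᵢ | A·ȳᵢ
rectangular body | 9100.00 | 65.00 | 35.00 | 591500.00 | 318500.00
semicircular top | 6636.61 | 65.00 | 97.59 | 431379.94 | 647646.35
triangular fin | 1350.00 | 145.00 | 20.00 | 195750.00 | 27000.00
Σ | 17086.61 |  |  | 1218629.94 | 993146.35
X̄ = 1218629.94 / 17086.61 = 71.32 cm
Ȳ = 993146.35 / 17086.61 = 58.12 cm

X̄ = 71.32 cm, Ȳ = 58.12 cm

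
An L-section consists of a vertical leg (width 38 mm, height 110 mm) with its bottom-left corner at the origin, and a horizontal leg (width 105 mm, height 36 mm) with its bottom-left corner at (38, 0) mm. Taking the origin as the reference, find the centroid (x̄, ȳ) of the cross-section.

x̄ = 52.95 mm, ȳ = 37.43 mm

vertical leg: A = 38 × 110 = 4180.00, centroid at (19.00, 55.00).
horizontal leg: A = 105 × 36 = 3780.00, centroid at (90.50, 18.00).
ΣA = 7960.00 mm²
ΣAx̄ = (4180.00)(19.00) + (3780.00)(90.50) = 421510.00 mm³
ΣAȳ = (4180.00)(55.00) + (3780.00)(18.00) = 297940.00 mm³
x̄ = 421510.00 / 7960.00 = 52.95 mm
ȳ = 297940.00 / 7960.00 = 37.43 mm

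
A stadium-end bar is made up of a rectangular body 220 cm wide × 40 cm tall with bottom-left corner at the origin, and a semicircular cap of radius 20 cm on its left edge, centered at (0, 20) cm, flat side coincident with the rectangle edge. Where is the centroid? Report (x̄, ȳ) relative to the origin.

x̄ = 102.10 cm, ȳ = 20.00 cm

rectangular body: A = 220 × 40 = 8800.00, centroid at (110.00, 20.00).
semicircular end: A = ½π·20² = 628.32, centroid at (-8.49, 20.00).
ΣA = 9428.32 cm², ΣAx̄ = 962666.67 cm³, ΣAȳ = 188566.37 cm³.
x̄ = 962666.67/9428.32 = 102.10 cm; ȳ = 188566.37/9428.32 = 20.00 cm.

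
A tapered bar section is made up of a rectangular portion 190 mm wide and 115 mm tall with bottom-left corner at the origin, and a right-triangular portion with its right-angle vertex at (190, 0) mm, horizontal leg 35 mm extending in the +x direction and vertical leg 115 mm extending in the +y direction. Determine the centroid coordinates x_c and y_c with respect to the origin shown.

x_c = 104.00 mm, y_c = 55.88 mm

rectangular portion: A = 190 × 115 = 21850.00, centroid at (95.00, 57.50).
triangular portion: A = ½·35·115 = 2012.50, centroid at (201.67, 38.33).
ΣA = 23862.50 mm²
ΣAx_c = (21850.00)(95.00) + (2012.50)(201.67) = 2481604.17 mm³
ΣAy_c = (21850.00)(57.50) + (2012.50)(38.33) = 1333520.83 mm³
x_c = 2481604.17 / 23862.50 = 104.00 mm
y_c = 1333520.83 / 23862.50 = 55.88 mm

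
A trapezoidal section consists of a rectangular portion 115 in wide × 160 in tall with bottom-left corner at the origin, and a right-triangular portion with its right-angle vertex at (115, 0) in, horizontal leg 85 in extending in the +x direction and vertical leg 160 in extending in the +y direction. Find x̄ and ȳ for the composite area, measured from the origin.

rectangular portion: A = 115 × 160 = 18400.00, centroid at (57.50, 80.00).
triangular portion: A = ½·85·160 = 6800.00, centroid at (143.33, 53.33).
ΣA = 25200.00 in²
ΣAx̄ = (18400.00)(57.50) + (6800.00)(143.33) = 2032666.67 in³
ΣAȳ = (18400.00)(80.00) + (6800.00)(53.33) = 1834666.67 in³
x̄ = 2032666.67 / 25200.00 = 80.66 in
ȳ = 1834666.67 / 25200.00 = 72.80 in

x̄ = 80.66 in, ȳ = 72.80 in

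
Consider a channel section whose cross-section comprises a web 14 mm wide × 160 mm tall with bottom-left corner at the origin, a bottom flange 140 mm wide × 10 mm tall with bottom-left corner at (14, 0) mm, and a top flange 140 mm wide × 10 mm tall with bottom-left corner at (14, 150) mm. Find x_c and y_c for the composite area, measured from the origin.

web: A = 14 × 160 = 2240.00, centroid at (7.00, 80.00).
bottom flange: A = 140 × 10 = 1400.00, centroid at (84.00, 5.00).
top flange: A = 140 × 10 = 1400.00, centroid at (84.00, 155.00).
ΣA = 5040.00 mm²
ΣAx_c = (2240.00)(7.00) + (1400.00)(84.00) + (1400.00)(84.00) = 250880.00 mm³
ΣAy_c = (2240.00)(80.00) + (1400.00)(5.00) + (1400.00)(155.00) = 403200.00 mm³
x_c = 250880.00 / 5040.00 = 49.78 mm
y_c = 403200.00 / 5040.00 = 80.00 mm

x_c = 49.78 mm, y_c = 80.00 mm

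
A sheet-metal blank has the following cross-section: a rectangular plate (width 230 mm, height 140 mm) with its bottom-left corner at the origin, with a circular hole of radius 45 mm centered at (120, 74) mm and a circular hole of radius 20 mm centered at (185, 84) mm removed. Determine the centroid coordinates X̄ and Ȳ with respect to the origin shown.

Part | A | x̄ᵢ | ȳᵢ | A·x̄ᵢ | A·ȳᵢ
plate | 32200.00 | 115.00 | 70.00 | 3703000.00 | 2254000.00
hole 1 | -6361.73 | 120.00 | 74.00 | -763407.01 | -470767.66
hole 2 | -1256.64 | 185.00 | 84.00 | -232477.86 | -105557.51
Σ | 24581.64 |  |  | 2707115.13 | 1677674.83
X̄ = 2707115.13 / 24581.64 = 110.13 mm
Ȳ = 1677674.83 / 24581.64 = 68.25 mm

X̄ = 110.13 mm, Ȳ = 68.25 mm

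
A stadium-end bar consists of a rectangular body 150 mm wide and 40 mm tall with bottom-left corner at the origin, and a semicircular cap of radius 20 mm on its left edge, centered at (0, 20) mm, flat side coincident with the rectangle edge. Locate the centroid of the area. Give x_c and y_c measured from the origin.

x_c = 67.09 mm, y_c = 20.00 mm

rectangular body: A = 150 × 40 = 6000.00, centroid at (75.00, 20.00).
semicircular end: A = ½π·20² = 628.32, centroid at (-8.49, 20.00).
ΣA = 6628.32 mm²
ΣAx_c = (6000.00)(75.00) + (628.32)(-8.49) = 444666.67 mm³
ΣAy_c = (6000.00)(20.00) + (628.32)(20.00) = 132566.37 mm³
x_c = 444666.67 / 6628.32 = 67.09 mm
y_c = 132566.37 / 6628.32 = 20.00 mm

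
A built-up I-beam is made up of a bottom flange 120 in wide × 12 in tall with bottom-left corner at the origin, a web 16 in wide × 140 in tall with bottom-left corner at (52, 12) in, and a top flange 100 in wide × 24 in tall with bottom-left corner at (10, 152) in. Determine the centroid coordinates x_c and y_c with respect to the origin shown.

x_c = 60.00 in, y_c = 96.37 in

bottom flange: A = 120 × 12 = 1440.00, centroid at (60.00, 6.00).
web: A = 16 × 140 = 2240.00, centroid at (60.00, 82.00).
top flange: A = 100 × 24 = 2400.00, centroid at (60.00, 164.00).
ΣA = 6080.00 in²
ΣAx_c = (1440.00)(60.00) + (2240.00)(60.00) + (2400.00)(60.00) = 364800.00 in³
ΣAy_c = (1440.00)(6.00) + (2240.00)(82.00) + (2400.00)(164.00) = 585920.00 in³
x_c = 364800.00 / 6080.00 = 60.00 in
y_c = 585920.00 / 6080.00 = 96.37 in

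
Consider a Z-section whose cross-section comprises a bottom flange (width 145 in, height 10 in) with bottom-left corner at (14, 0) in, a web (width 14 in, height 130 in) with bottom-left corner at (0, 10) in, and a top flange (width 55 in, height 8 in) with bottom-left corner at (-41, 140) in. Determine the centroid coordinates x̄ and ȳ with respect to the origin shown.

x̄ = 35.64 in, ȳ = 55.82 in

bottom flange: A = 145 × 10 = 1450.00, centroid at (86.50, 5.00).
web: A = 14 × 130 = 1820.00, centroid at (7.00, 75.00).
top flange: A = 55 × 8 = 440.00, centroid at (-13.50, 144.00).
ΣA = 3710.00 in², ΣAx̄ = 132225.00 in³, ΣAȳ = 207110.00 in³.
x̄ = 132225.00/3710.00 = 35.64 in; ȳ = 207110.00/3710.00 = 55.82 in.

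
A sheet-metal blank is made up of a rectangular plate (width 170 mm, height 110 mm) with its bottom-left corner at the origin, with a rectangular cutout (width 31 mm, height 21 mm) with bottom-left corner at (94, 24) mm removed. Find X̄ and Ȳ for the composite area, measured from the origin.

X̄ = 84.12 mm, Ȳ = 55.74 mm

plate: A = 170 × 110 = 18700.00, centroid at (85.00, 55.00).
hole: A = −(31 × 21) = -651.00, centroid at (109.50, 34.50).
ΣA = 18049.00 mm², ΣAX̄ = 1518215.50 mm³, ΣAȲ = 1006040.50 mm³.
X̄ = 1518215.50/18049.00 = 84.12 mm; Ȳ = 1006040.50/18049.00 = 55.74 mm.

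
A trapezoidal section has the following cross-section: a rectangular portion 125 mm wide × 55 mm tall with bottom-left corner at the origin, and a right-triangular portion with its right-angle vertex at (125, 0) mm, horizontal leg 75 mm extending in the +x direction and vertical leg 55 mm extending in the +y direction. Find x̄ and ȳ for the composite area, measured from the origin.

Part | A | x̄ᵢ | ȳᵢ | A·x̄ᵢ | A·ȳᵢ
rectangular portion | 6875.00 | 62.50 | 27.50 | 429687.50 | 189062.50
triangular portion | 2062.50 | 150.00 | 18.33 | 309375.00 | 37812.50
Σ | 8937.50 |  |  | 739062.50 | 226875.00
x̄ = 739062.50 / 8937.50 = 82.69 mm
ȳ = 226875.00 / 8937.50 = 25.38 mm

x̄ = 82.69 mm, ȳ = 25.38 mm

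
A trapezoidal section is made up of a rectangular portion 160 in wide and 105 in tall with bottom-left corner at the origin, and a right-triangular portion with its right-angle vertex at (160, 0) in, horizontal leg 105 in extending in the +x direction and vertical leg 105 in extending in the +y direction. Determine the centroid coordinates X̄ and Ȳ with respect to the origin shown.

X̄ = 108.41 in, Ȳ = 48.18 in

Part | A | x̄ᵢ | ȳᵢ | A·x̄ᵢ | A·ȳᵢ
rectangular portion | 16800.00 | 80.00 | 52.50 | 1344000.00 | 882000.00
triangular portion | 5512.50 | 195.00 | 35.00 | 1074937.50 | 192937.50
Σ | 22312.50 |  |  | 2418937.50 | 1074937.50
X̄ = 2418937.50 / 22312.50 = 108.41 in
Ȳ = 1074937.50 / 22312.50 = 48.18 in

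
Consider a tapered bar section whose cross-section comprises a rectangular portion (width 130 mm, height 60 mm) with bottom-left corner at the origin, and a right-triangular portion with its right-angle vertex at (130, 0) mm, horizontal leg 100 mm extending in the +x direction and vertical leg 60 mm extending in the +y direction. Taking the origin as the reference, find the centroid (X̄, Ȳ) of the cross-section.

rectangular portion: A = 130 × 60 = 7800.00, centroid at (65.00, 30.00).
triangular portion: A = ½·100·60 = 3000.00, centroid at (163.33, 20.00).
ΣA = 10800.00 mm²
ΣAX̄ = (7800.00)(65.00) + (3000.00)(163.33) = 997000.00 mm³
ΣAȲ = (7800.00)(30.00) + (3000.00)(20.00) = 294000.00 mm³
X̄ = 997000.00 / 10800.00 = 92.31 mm
Ȳ = 294000.00 / 10800.00 = 27.22 mm

X̄ = 92.31 mm, Ȳ = 27.22 mm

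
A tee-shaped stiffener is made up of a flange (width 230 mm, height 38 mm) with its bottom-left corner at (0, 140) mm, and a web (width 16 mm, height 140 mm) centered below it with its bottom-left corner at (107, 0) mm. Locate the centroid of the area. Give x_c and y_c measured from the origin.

x_c = 115.00 mm, y_c = 140.84 mm

Part | A | x̄ᵢ | ȳᵢ | A·x̄ᵢ | A·ȳᵢ
web | 2240.00 | 115.00 | 70.00 | 257600.00 | 156800.00
flange | 8740.00 | 115.00 | 159.00 | 1005100.00 | 1389660.00
Σ | 10980.00 |  |  | 1262700.00 | 1546460.00
x_c = 1262700.00 / 10980.00 = 115.00 mm
y_c = 1546460.00 / 10980.00 = 140.84 mm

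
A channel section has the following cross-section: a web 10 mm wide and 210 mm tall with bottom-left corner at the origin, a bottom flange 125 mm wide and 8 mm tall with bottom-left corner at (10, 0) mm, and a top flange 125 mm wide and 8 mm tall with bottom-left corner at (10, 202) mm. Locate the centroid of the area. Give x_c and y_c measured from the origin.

x_c = 37.93 mm, y_c = 105.00 mm

web: A = 10 × 210 = 2100.00, centroid at (5.00, 105.00).
bottom flange: A = 125 × 8 = 1000.00, centroid at (72.50, 4.00).
top flange: A = 125 × 8 = 1000.00, centroid at (72.50, 206.00).
ΣA = 4100.00 mm², ΣAx_c = 155500.00 mm³, ΣAy_c = 430500.00 mm³.
x_c = 155500.00/4100.00 = 37.93 mm; y_c = 430500.00/4100.00 = 105.00 mm.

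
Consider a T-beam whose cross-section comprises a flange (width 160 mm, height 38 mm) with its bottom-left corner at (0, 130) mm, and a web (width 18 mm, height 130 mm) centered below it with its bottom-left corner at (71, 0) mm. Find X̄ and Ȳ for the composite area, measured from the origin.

Part | A | x̄ᵢ | ȳᵢ | A·x̄ᵢ | A·ȳᵢ
web | 2340.00 | 80.00 | 65.00 | 187200.00 | 152100.00
flange | 6080.00 | 80.00 | 149.00 | 486400.00 | 905920.00
Σ | 8420.00 |  |  | 673600.00 | 1058020.00
X̄ = 673600.00 / 8420.00 = 80.00 mm
Ȳ = 1058020.00 / 8420.00 = 125.66 mm

X̄ = 80.00 mm, Ȳ = 125.66 mm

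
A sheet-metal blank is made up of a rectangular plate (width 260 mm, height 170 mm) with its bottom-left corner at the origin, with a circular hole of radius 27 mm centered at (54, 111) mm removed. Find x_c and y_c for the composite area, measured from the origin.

plate: A = 260 × 170 = 44200.00, centroid at (130.00, 85.00).
hole: A = −π·27² = -2290.22, centroid at (54.00, 111.00).
ΣA = 41909.78 mm²
ΣAx_c = (44200.00)(130.00) + (-2290.22)(54.00) = 5622328.06 mm³
ΣAy_c = (44200.00)(85.00) + (-2290.22)(111.00) = 3502785.46 mm³
x_c = 5622328.06 / 41909.78 = 134.15 mm
y_c = 3502785.46 / 41909.78 = 83.58 mm

x_c = 134.15 mm, y_c = 83.58 mm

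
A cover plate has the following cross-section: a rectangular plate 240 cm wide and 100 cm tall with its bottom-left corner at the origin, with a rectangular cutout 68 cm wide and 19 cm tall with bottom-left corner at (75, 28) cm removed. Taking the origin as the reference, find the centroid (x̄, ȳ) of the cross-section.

x̄ = 120.63 cm, ȳ = 50.71 cm

plate: A = 240 × 100 = 24000.00, centroid at (120.00, 50.00).
hole: A = −(68 × 19) = -1292.00, centroid at (109.00, 37.50).
ΣA = 22708.00 cm²
ΣAx̄ = (24000.00)(120.00) + (-1292.00)(109.00) = 2739172.00 cm³
ΣAȳ = (24000.00)(50.00) + (-1292.00)(37.50) = 1151550.00 cm³
x̄ = 2739172.00 / 22708.00 = 120.63 cm
ȳ = 1151550.00 / 22708.00 = 50.71 cm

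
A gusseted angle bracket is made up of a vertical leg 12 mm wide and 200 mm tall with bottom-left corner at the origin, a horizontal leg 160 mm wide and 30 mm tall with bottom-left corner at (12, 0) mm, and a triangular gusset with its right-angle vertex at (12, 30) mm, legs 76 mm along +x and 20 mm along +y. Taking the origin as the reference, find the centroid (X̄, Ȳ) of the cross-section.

X̄ = 60.85 mm, Ȳ = 42.70 mm

vertical leg: A = 12 × 200 = 2400.00, centroid at (6.00, 100.00).
horizontal leg: A = 160 × 30 = 4800.00, centroid at (92.00, 15.00).
gusset: A = ½·76·20 = 760.00, centroid at (37.33, 36.67).
ΣA = 7960.00 mm², ΣAX̄ = 484373.33 mm³, ΣAȲ = 339866.67 mm³.
X̄ = 484373.33/7960.00 = 60.85 mm; Ȳ = 339866.67/7960.00 = 42.70 mm.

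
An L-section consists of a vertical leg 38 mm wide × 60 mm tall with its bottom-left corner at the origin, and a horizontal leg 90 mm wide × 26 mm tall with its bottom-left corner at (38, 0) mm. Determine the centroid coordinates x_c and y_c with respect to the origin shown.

x_c = 51.42 mm, y_c = 21.39 mm

Part | A | x̄ᵢ | ȳᵢ | A·x̄ᵢ | A·ȳᵢ
vertical leg | 2280.00 | 19.00 | 30.00 | 43320.00 | 68400.00
horizontal leg | 2340.00 | 83.00 | 13.00 | 194220.00 | 30420.00
Σ | 4620.00 |  |  | 237540.00 | 98820.00
x_c = 237540.00 / 4620.00 = 51.42 mm
y_c = 98820.00 / 4620.00 = 21.39 mm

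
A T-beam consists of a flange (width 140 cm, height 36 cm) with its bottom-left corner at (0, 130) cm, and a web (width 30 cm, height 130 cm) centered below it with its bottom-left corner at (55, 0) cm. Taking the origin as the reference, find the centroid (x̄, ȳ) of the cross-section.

x̄ = 70.00 cm, ȳ = 111.79 cm

web: A = 30 × 130 = 3900.00, centroid at (70.00, 65.00).
flange: A = 140 × 36 = 5040.00, centroid at (70.00, 148.00).
ΣA = 8940.00 cm², ΣAx̄ = 625800.00 cm³, ΣAȳ = 999420.00 cm³.
x̄ = 625800.00/8940.00 = 70.00 cm; ȳ = 999420.00/8940.00 = 111.79 cm.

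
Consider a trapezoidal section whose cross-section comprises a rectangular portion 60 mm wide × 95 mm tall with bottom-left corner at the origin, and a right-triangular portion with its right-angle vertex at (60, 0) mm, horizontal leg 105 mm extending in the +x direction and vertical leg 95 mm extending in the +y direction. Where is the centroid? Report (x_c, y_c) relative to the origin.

x_c = 60.33 mm, y_c = 40.11 mm

rectangular portion: A = 60 × 95 = 5700.00, centroid at (30.00, 47.50).
triangular portion: A = ½·105·95 = 4987.50, centroid at (95.00, 31.67).
ΣA = 10687.50 mm², ΣAx_c = 644812.50 mm³, ΣAy_c = 428687.50 mm³.
x_c = 644812.50/10687.50 = 60.33 mm; y_c = 428687.50/10687.50 = 40.11 mm.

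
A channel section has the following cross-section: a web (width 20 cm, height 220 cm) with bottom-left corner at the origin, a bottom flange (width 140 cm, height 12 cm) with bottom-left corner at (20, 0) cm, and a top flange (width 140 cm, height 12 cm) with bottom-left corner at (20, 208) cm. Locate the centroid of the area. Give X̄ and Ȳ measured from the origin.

web: A = 20 × 220 = 4400.00, centroid at (10.00, 110.00).
bottom flange: A = 140 × 12 = 1680.00, centroid at (90.00, 6.00).
top flange: A = 140 × 12 = 1680.00, centroid at (90.00, 214.00).
ΣA = 7760.00 cm², ΣAX̄ = 346400.00 cm³, ΣAȲ = 853600.00 cm³.
X̄ = 346400.00/7760.00 = 44.64 cm; Ȳ = 853600.00/7760.00 = 110.00 cm.

X̄ = 44.64 cm, Ȳ = 110.00 cm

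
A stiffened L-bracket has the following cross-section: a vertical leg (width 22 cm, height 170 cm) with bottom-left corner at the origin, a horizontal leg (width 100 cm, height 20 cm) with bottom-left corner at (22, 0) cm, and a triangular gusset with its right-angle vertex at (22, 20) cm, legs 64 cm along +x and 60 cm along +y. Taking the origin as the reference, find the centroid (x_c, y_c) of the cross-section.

vertical leg: A = 22 × 170 = 3740.00, centroid at (11.00, 85.00).
horizontal leg: A = 100 × 20 = 2000.00, centroid at (72.00, 10.00).
gusset: A = ½·64·60 = 1920.00, centroid at (43.33, 40.00).
ΣA = 7660.00 cm²
ΣAx_c = (3740.00)(11.00) + (2000.00)(72.00) + (1920.00)(43.33) = 268340.00 cm³
ΣAy_c = (3740.00)(85.00) + (2000.00)(10.00) + (1920.00)(40.00) = 414700.00 cm³
x_c = 268340.00 / 7660.00 = 35.03 cm
y_c = 414700.00 / 7660.00 = 54.14 cm

x_c = 35.03 cm, y_c = 54.14 cm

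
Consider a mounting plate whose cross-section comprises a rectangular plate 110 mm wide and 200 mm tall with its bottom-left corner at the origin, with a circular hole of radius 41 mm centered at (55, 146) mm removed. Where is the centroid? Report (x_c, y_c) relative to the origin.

plate: A = 110 × 200 = 22000.00, centroid at (55.00, 100.00).
hole: A = −π·41² = -5281.02, centroid at (55.00, 146.00).
ΣA = 16718.98 mm², ΣAx_c = 919544.05 mm³, ΣAy_c = 1428971.48 mm³.
x_c = 919544.05/16718.98 = 55.00 mm; y_c = 1428971.48/16718.98 = 85.47 mm.

x_c = 55.00 mm, y_c = 85.47 mm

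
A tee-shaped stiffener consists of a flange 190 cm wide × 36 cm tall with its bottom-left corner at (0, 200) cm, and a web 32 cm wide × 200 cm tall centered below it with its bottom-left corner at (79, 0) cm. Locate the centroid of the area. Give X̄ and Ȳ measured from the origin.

X̄ = 95.00 cm, Ȳ = 160.96 cm

web: A = 32 × 200 = 6400.00, centroid at (95.00, 100.00).
flange: A = 190 × 36 = 6840.00, centroid at (95.00, 218.00).
ΣA = 13240.00 cm²
ΣAX̄ = (6400.00)(95.00) + (6840.00)(95.00) = 1257800.00 cm³
ΣAȲ = (6400.00)(100.00) + (6840.00)(218.00) = 2131120.00 cm³
X̄ = 1257800.00 / 13240.00 = 95.00 cm
Ȳ = 2131120.00 / 13240.00 = 160.96 cm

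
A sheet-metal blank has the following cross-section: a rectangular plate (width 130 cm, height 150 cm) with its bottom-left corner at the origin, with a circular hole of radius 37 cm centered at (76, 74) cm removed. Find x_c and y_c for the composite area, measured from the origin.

x_c = 61.89 cm, y_c = 75.28 cm

Part | A | x̄ᵢ | ȳᵢ | A·x̄ᵢ | A·ȳᵢ
plate | 19500.00 | 65.00 | 75.00 | 1267500.00 | 1462500.00
hole | -4300.84 | 76.00 | 74.00 | -326863.87 | -318262.19
Σ | 15199.16 |  |  | 940636.13 | 1144237.81
x_c = 940636.13 / 15199.16 = 61.89 cm
y_c = 1144237.81 / 15199.16 = 75.28 cm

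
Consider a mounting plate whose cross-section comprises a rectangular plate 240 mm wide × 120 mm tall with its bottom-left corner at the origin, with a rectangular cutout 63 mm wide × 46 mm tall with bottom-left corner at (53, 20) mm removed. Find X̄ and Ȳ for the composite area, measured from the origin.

Part | A | x̄ᵢ | ȳᵢ | A·x̄ᵢ | A·ȳᵢ
plate | 28800.00 | 120.00 | 60.00 | 3456000.00 | 1728000.00
hole | -2898.00 | 84.50 | 43.00 | -244881.00 | -124614.00
Σ | 25902.00 |  |  | 3211119.00 | 1603386.00
X̄ = 3211119.00 / 25902.00 = 123.97 mm
Ȳ = 1603386.00 / 25902.00 = 61.90 mm

X̄ = 123.97 mm, Ȳ = 61.90 mm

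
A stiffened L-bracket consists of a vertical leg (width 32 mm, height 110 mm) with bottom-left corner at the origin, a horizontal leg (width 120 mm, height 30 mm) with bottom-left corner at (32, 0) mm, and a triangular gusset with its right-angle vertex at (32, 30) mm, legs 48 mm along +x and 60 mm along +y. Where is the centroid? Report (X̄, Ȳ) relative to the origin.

X̄ = 53.35 mm, Ȳ = 37.34 mm

Part | A | x̄ᵢ | ȳᵢ | A·x̄ᵢ | A·ȳᵢ
vertical leg | 3520.00 | 16.00 | 55.00 | 56320.00 | 193600.00
horizontal leg | 3600.00 | 92.00 | 15.00 | 331200.00 | 54000.00
gusset | 1440.00 | 48.00 | 50.00 | 69120.00 | 72000.00
Σ | 8560.00 |  |  | 456640.00 | 319600.00
X̄ = 456640.00 / 8560.00 = 53.35 mm
Ȳ = 319600.00 / 8560.00 = 37.34 mm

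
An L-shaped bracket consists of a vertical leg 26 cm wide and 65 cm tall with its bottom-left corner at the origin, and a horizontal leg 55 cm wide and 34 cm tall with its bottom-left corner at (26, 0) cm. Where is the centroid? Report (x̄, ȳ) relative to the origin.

vertical leg: A = 26 × 65 = 1690.00, centroid at (13.00, 32.50).
horizontal leg: A = 55 × 34 = 1870.00, centroid at (53.50, 17.00).
ΣA = 3560.00 cm², ΣAx̄ = 122015.00 cm³, ΣAȳ = 86715.00 cm³.
x̄ = 122015.00/3560.00 = 34.27 cm; ȳ = 86715.00/3560.00 = 24.36 cm.

x̄ = 34.27 cm, ȳ = 24.36 cm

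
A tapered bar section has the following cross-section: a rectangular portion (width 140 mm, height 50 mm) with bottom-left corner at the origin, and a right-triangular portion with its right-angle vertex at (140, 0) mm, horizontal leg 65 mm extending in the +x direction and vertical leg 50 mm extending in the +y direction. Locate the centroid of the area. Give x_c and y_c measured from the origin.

Part | A | x̄ᵢ | ȳᵢ | A·x̄ᵢ | A·ȳᵢ
rectangular portion | 7000.00 | 70.00 | 25.00 | 490000.00 | 175000.00
triangular portion | 1625.00 | 161.67 | 16.67 | 262708.33 | 27083.33
Σ | 8625.00 |  |  | 752708.33 | 202083.33
x_c = 752708.33 / 8625.00 = 87.27 mm
y_c = 202083.33 / 8625.00 = 23.43 mm

x_c = 87.27 mm, y_c = 23.43 mm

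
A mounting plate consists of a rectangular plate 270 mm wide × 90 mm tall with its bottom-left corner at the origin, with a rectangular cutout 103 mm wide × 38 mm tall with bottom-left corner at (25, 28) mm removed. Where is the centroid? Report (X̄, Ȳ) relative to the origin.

X̄ = 146.23 mm, Ȳ = 44.62 mm

Part | A | x̄ᵢ | ȳᵢ | A·x̄ᵢ | A·ȳᵢ
plate | 24300.00 | 135.00 | 45.00 | 3280500.00 | 1093500.00
hole | -3914.00 | 76.50 | 47.00 | -299421.00 | -183958.00
Σ | 20386.00 |  |  | 2981079.00 | 909542.00
X̄ = 2981079.00 / 20386.00 = 146.23 mm
Ȳ = 909542.00 / 20386.00 = 44.62 mm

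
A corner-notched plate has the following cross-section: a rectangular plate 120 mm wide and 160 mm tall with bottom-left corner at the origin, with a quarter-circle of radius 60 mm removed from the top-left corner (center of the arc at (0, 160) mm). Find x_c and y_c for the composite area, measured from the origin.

Part | A | x̄ᵢ | ȳᵢ | A·x̄ᵢ | A·ȳᵢ
plate | 19200.00 | 60.00 | 80.00 | 1152000.00 | 1536000.00
removed quarter-circle | -2827.43 | 25.46 | 134.54 | -72000.00 | -380389.34
Σ | 16372.57 |  |  | 1080000.00 | 1155610.66
x_c = 1080000.00 / 16372.57 = 65.96 mm
y_c = 1155610.66 / 16372.57 = 70.58 mm

x_c = 65.96 mm, y_c = 70.58 mm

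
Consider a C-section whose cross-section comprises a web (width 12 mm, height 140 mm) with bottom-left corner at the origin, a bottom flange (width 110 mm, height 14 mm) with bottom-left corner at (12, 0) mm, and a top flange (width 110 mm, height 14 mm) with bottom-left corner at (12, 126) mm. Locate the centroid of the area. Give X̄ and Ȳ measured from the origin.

web: A = 12 × 140 = 1680.00, centroid at (6.00, 70.00).
bottom flange: A = 110 × 14 = 1540.00, centroid at (67.00, 7.00).
top flange: A = 110 × 14 = 1540.00, centroid at (67.00, 133.00).
ΣA = 4760.00 mm², ΣAX̄ = 216440.00 mm³, ΣAȲ = 333200.00 mm³.
X̄ = 216440.00/4760.00 = 45.47 mm; Ȳ = 333200.00/4760.00 = 70.00 mm.

X̄ = 45.47 mm, Ȳ = 70.00 mm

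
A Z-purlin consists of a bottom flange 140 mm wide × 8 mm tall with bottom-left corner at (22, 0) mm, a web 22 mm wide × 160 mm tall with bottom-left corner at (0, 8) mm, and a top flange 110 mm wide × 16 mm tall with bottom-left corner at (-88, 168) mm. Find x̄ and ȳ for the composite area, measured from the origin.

Part | A | x̄ᵢ | ȳᵢ | A·x̄ᵢ | A·ȳᵢ
bottom flange | 1120.00 | 92.00 | 4.00 | 103040.00 | 4480.00
web | 3520.00 | 11.00 | 88.00 | 38720.00 | 309760.00
top flange | 1760.00 | -33.00 | 176.00 | -58080.00 | 309760.00
Σ | 6400.00 |  |  | 83680.00 | 624000.00
x̄ = 83680.00 / 6400.00 = 13.07 mm
ȳ = 624000.00 / 6400.00 = 97.50 mm

x̄ = 13.07 mm, ȳ = 97.50 mm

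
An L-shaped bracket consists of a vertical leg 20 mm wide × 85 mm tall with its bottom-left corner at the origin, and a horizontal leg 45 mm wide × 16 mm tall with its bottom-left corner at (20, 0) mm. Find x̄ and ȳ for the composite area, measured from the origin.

vertical leg: A = 20 × 85 = 1700.00, centroid at (10.00, 42.50).
horizontal leg: A = 45 × 16 = 720.00, centroid at (42.50, 8.00).
ΣA = 2420.00 mm², ΣAx̄ = 47600.00 mm³, ΣAȳ = 78010.00 mm³.
x̄ = 47600.00/2420.00 = 19.67 mm; ȳ = 78010.00/2420.00 = 32.24 mm.

x̄ = 19.67 mm, ȳ = 32.24 mm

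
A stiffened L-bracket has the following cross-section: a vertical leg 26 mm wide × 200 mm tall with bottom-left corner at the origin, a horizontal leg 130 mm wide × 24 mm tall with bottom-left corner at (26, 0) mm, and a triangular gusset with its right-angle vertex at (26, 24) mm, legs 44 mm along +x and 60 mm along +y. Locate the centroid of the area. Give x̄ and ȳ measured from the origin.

Part | A | x̄ᵢ | ȳᵢ | A·x̄ᵢ | A·ȳᵢ
vertical leg | 5200.00 | 13.00 | 100.00 | 67600.00 | 520000.00
horizontal leg | 3120.00 | 91.00 | 12.00 | 283920.00 | 37440.00
gusset | 1320.00 | 40.67 | 44.00 | 53680.00 | 58080.00
Σ | 9640.00 |  |  | 405200.00 | 615520.00
x̄ = 405200.00 / 9640.00 = 42.03 mm
ȳ = 615520.00 / 9640.00 = 63.85 mm

x̄ = 42.03 mm, ȳ = 63.85 mm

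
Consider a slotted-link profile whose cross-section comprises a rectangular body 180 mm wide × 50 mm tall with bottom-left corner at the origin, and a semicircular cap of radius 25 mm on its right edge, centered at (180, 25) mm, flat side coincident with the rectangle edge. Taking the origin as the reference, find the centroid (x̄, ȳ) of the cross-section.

x̄ = 99.90 mm, ȳ = 25.00 mm

rectangular body: A = 180 × 50 = 9000.00, centroid at (90.00, 25.00).
semicircular end: A = ½π·25² = 981.75, centroid at (190.61, 25.00).
ΣA = 9981.75 mm², ΣAx̄ = 997131.25 mm³, ΣAȳ = 249543.69 mm³.
x̄ = 997131.25/9981.75 = 99.90 mm; ȳ = 249543.69/9981.75 = 25.00 mm.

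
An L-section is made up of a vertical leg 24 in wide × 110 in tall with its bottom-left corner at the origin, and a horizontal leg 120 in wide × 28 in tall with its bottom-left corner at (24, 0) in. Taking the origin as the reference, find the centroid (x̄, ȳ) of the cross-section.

vertical leg: A = 24 × 110 = 2640.00, centroid at (12.00, 55.00).
horizontal leg: A = 120 × 28 = 3360.00, centroid at (84.00, 14.00).
ΣA = 6000.00 in², ΣAx̄ = 313920.00 in³, ΣAȳ = 192240.00 in³.
x̄ = 313920.00/6000.00 = 52.32 in; ȳ = 192240.00/6000.00 = 32.04 in.

x̄ = 52.32 in, ȳ = 32.04 in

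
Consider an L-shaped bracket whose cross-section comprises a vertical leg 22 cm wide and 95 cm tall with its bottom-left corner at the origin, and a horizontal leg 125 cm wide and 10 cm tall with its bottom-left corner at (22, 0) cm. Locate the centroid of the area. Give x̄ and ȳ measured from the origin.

x̄ = 38.51 cm, ȳ = 31.59 cm

vertical leg: A = 22 × 95 = 2090.00, centroid at (11.00, 47.50).
horizontal leg: A = 125 × 10 = 1250.00, centroid at (84.50, 5.00).
ΣA = 3340.00 cm², ΣAx̄ = 128615.00 cm³, ΣAȳ = 105525.00 cm³.
x̄ = 128615.00/3340.00 = 38.51 cm; ȳ = 105525.00/3340.00 = 31.59 cm.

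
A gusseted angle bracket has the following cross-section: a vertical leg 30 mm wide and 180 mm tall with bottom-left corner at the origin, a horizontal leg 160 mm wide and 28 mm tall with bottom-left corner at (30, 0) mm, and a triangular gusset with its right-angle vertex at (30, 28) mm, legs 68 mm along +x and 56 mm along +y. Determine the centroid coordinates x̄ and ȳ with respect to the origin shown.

x̄ = 57.20 mm, ȳ = 54.11 mm

Part | A | x̄ᵢ | ȳᵢ | A·x̄ᵢ | A·ȳᵢ
vertical leg | 5400.00 | 15.00 | 90.00 | 81000.00 | 486000.00
horizontal leg | 4480.00 | 110.00 | 14.00 | 492800.00 | 62720.00
gusset | 1904.00 | 52.67 | 46.67 | 100277.33 | 88853.33
Σ | 11784.00 |  |  | 674077.33 | 637573.33
x̄ = 674077.33 / 11784.00 = 57.20 mm
ȳ = 637573.33 / 11784.00 = 54.11 mm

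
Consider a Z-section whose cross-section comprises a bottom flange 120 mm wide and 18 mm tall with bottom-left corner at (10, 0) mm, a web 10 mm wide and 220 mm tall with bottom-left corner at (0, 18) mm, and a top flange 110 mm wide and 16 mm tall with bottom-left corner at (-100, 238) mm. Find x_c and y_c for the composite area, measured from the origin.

x_c = 13.56 mm, y_c = 119.93 mm

bottom flange: A = 120 × 18 = 2160.00, centroid at (70.00, 9.00).
web: A = 10 × 220 = 2200.00, centroid at (5.00, 128.00).
top flange: A = 110 × 16 = 1760.00, centroid at (-45.00, 246.00).
ΣA = 6120.00 mm², ΣAx_c = 83000.00 mm³, ΣAy_c = 734000.00 mm³.
x_c = 83000.00/6120.00 = 13.56 mm; y_c = 734000.00/6120.00 = 119.93 mm.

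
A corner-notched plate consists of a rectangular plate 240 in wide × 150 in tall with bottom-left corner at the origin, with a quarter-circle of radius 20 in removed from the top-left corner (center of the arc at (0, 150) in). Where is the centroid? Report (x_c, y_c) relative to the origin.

x_c = 120.98 in, y_c = 74.41 in

plate: A = 240 × 150 = 36000.00, centroid at (120.00, 75.00).
removed quarter-circle: A = −¼π·20² = -314.16, centroid at (8.49, 141.51).
ΣA = 35685.84 in²
ΣAx_c = (36000.00)(120.00) + (-314.16)(8.49) = 4317333.33 in³
ΣAy_c = (36000.00)(75.00) + (-314.16)(141.51) = 2655542.78 in³
x_c = 4317333.33 / 35685.84 = 120.98 in
y_c = 2655542.78 / 35685.84 = 74.41 in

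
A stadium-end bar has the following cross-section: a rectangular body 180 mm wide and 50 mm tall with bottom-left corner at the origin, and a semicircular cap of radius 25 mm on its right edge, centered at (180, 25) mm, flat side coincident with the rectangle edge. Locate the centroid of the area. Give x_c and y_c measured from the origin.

x_c = 99.90 mm, y_c = 25.00 mm

rectangular body: A = 180 × 50 = 9000.00, centroid at (90.00, 25.00).
semicircular end: A = ½π·25² = 981.75, centroid at (190.61, 25.00).
ΣA = 9981.75 mm²
ΣAx_c = (9000.00)(90.00) + (981.75)(190.61) = 997131.25 mm³
ΣAy_c = (9000.00)(25.00) + (981.75)(25.00) = 249543.69 mm³
x_c = 997131.25 / 9981.75 = 99.90 mm
y_c = 249543.69 / 9981.75 = 25.00 mm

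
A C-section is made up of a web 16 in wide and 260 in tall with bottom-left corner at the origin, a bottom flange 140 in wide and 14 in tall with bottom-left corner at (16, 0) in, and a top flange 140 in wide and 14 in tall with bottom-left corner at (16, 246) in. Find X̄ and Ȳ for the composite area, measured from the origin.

web: A = 16 × 260 = 4160.00, centroid at (8.00, 130.00).
bottom flange: A = 140 × 14 = 1960.00, centroid at (86.00, 7.00).
top flange: A = 140 × 14 = 1960.00, centroid at (86.00, 253.00).
ΣA = 8080.00 in²
ΣAX̄ = (4160.00)(8.00) + (1960.00)(86.00) + (1960.00)(86.00) = 370400.00 in³
ΣAȲ = (4160.00)(130.00) + (1960.00)(7.00) + (1960.00)(253.00) = 1050400.00 in³
X̄ = 370400.00 / 8080.00 = 45.84 in
Ȳ = 1050400.00 / 8080.00 = 130.00 in

X̄ = 45.84 in, Ȳ = 130.00 in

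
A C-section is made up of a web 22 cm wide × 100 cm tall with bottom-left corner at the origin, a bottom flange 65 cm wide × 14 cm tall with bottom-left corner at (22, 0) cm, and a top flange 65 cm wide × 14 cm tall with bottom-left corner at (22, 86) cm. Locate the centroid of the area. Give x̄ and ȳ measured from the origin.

web: A = 22 × 100 = 2200.00, centroid at (11.00, 50.00).
bottom flange: A = 65 × 14 = 910.00, centroid at (54.50, 7.00).
top flange: A = 65 × 14 = 910.00, centroid at (54.50, 93.00).
ΣA = 4020.00 cm²
ΣAx̄ = (2200.00)(11.00) + (910.00)(54.50) + (910.00)(54.50) = 123390.00 cm³
ΣAȳ = (2200.00)(50.00) + (910.00)(7.00) + (910.00)(93.00) = 201000.00 cm³
x̄ = 123390.00 / 4020.00 = 30.69 cm
ȳ = 201000.00 / 4020.00 = 50.00 cm

x̄ = 30.69 cm, ȳ = 50.00 cm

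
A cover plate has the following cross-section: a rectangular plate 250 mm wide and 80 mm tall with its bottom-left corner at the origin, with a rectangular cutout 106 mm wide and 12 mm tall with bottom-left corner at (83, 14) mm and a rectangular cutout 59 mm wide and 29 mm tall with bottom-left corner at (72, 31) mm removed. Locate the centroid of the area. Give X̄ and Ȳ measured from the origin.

plate: A = 250 × 80 = 20000.00, centroid at (125.00, 40.00).
hole 1: A = −(106 × 12) = -1272.00, centroid at (136.00, 20.00).
hole 2: A = −(59 × 29) = -1711.00, centroid at (101.50, 45.50).
ΣA = 17017.00 mm²
ΣAX̄ = (20000.00)(125.00) + (-1272.00)(136.00) + (-1711.00)(101.50) = 2153341.50 mm³
ΣAȲ = (20000.00)(40.00) + (-1272.00)(20.00) + (-1711.00)(45.50) = 696709.50 mm³
X̄ = 2153341.50 / 17017.00 = 126.54 mm
Ȳ = 696709.50 / 17017.00 = 40.94 mm

X̄ = 126.54 mm, Ȳ = 40.94 mm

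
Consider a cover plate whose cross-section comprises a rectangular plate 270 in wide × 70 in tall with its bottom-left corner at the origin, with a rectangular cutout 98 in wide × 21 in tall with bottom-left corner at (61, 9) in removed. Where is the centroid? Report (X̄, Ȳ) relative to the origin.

X̄ = 138.05 in, Ȳ = 36.89 in

Part | A | x̄ᵢ | ȳᵢ | A·x̄ᵢ | A·ȳᵢ
plate | 18900.00 | 135.00 | 35.00 | 2551500.00 | 661500.00
hole | -2058.00 | 110.00 | 19.50 | -226380.00 | -40131.00
Σ | 16842.00 |  |  | 2325120.00 | 621369.00
X̄ = 2325120.00 / 16842.00 = 138.05 in
Ȳ = 621369.00 / 16842.00 = 36.89 in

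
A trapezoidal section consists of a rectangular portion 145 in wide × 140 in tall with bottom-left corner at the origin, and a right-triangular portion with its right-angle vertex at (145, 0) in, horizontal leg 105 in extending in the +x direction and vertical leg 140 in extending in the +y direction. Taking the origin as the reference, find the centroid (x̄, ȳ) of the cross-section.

Part | A | x̄ᵢ | ȳᵢ | A·x̄ᵢ | A·ȳᵢ
rectangular portion | 20300.00 | 72.50 | 70.00 | 1471750.00 | 1421000.00
triangular portion | 7350.00 | 180.00 | 46.67 | 1323000.00 | 343000.00
Σ | 27650.00 |  |  | 2794750.00 | 1764000.00
x̄ = 2794750.00 / 27650.00 = 101.08 in
ȳ = 1764000.00 / 27650.00 = 63.80 in

x̄ = 101.08 in, ȳ = 63.80 in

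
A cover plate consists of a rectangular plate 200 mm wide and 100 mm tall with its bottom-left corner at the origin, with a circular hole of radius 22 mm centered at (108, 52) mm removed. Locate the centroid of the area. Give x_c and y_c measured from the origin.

x_c = 99.34 mm, y_c = 49.84 mm

Part | A | x̄ᵢ | ȳᵢ | A·x̄ᵢ | A·ȳᵢ
plate | 20000.00 | 100.00 | 50.00 | 2000000.00 | 1000000.00
hole | -1520.53 | 108.00 | 52.00 | -164217.33 | -79067.60
Σ | 18479.47 |  |  | 1835782.67 | 920932.40
x_c = 1835782.67 / 18479.47 = 99.34 mm
y_c = 920932.40 / 18479.47 = 49.84 mm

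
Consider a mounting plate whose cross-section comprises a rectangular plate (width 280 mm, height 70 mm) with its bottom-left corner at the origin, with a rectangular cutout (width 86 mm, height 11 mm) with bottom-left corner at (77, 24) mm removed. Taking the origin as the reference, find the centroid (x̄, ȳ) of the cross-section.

x̄ = 141.01 mm, ȳ = 35.28 mm

plate: A = 280 × 70 = 19600.00, centroid at (140.00, 35.00).
hole: A = −(86 × 11) = -946.00, centroid at (120.00, 29.50).
ΣA = 18654.00 mm², ΣAx̄ = 2630480.00 mm³, ΣAȳ = 658093.00 mm³.
x̄ = 2630480.00/18654.00 = 141.01 mm; ȳ = 658093.00/18654.00 = 35.28 mm.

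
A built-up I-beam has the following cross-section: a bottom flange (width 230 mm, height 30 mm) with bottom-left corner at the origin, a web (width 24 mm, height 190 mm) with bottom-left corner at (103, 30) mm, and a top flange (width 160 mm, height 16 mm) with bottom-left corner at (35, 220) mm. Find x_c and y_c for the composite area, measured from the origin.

Part | A | x̄ᵢ | ȳᵢ | A·x̄ᵢ | A·ȳᵢ
bottom flange | 6900.00 | 115.00 | 15.00 | 793500.00 | 103500.00
web | 4560.00 | 115.00 | 125.00 | 524400.00 | 570000.00
top flange | 2560.00 | 115.00 | 228.00 | 294400.00 | 583680.00
Σ | 14020.00 |  |  | 1612300.00 | 1257180.00
x_c = 1612300.00 / 14020.00 = 115.00 mm
y_c = 1257180.00 / 14020.00 = 89.67 mm

x_c = 115.00 mm, y_c = 89.67 mm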